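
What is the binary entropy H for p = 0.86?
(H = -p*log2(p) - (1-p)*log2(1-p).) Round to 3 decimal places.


H = -0.86*log2(0.86) - 0.14*log2(0.14) = 0.584.

0.584


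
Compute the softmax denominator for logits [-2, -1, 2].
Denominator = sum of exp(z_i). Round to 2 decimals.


Denom = e^-2=0.1353 + e^-1=0.3679 + e^2=7.3891. Sum = 7.8923, which rounds to 7.89.

7.89


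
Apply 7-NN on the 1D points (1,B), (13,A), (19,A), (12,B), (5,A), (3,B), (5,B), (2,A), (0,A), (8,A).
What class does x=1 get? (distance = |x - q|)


Distances: |1-1|=0, |13-1|=12, |19-1|=18, |12-1|=11, |5-1|=4, |3-1|=2, |5-1|=4, |2-1|=1, |0-1|=1, |8-1|=7. 7 nearest: (1,B), (2,A), (0,A), (3,B), (5,A), (5,B), (8,A). Counts: {'B': 3, 'A': 4}. Majority class: A.

A


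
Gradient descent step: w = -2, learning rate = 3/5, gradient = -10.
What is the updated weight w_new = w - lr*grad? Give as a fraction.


w_new = -2 - 3/5 * -10 = -2 - -6 = 4.

4


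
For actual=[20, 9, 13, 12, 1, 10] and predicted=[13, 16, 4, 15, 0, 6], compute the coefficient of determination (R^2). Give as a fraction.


Mean(y) = 65/6. SS_res = 205. SS_tot = 1145/6. R^2 = 1 - 205/(1145/6) = -17/229.

-17/229


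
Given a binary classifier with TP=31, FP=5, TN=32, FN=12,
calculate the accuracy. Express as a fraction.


Accuracy = (TP + TN) / (TP + TN + FP + FN) = (31 + 32) / 80 = 63/80.

63/80


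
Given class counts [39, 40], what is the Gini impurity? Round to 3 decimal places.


Total = 79. Proportions: 39/79, 40/79. sum(p_i^2) = 0.5001. Gini = 1 - 0.5001 = 0.4999, which rounds to 0.500.

0.500


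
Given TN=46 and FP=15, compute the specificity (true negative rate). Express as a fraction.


Specificity = TN / (TN + FP) = 46 / 61 = 46/61.

46/61


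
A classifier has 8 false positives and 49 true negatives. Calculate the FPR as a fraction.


FPR = FP / (FP + TN) = 8 / 57 = 8/57.

8/57


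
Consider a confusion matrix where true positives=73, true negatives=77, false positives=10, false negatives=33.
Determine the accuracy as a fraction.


Accuracy = (TP + TN) / (TP + TN + FP + FN) = (73 + 77) / 193 = 150/193.

150/193


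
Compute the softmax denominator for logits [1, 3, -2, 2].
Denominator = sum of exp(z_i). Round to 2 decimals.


Denom = e^1=2.7183 + e^3=20.0855 + e^-2=0.1353 + e^2=7.3891. Sum = 30.3282, which rounds to 30.33.

30.33


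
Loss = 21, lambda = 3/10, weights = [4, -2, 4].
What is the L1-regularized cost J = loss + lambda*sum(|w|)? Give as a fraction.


L1 norm = sum(|w|) = 10. J = 21 + 3/10 * 10 = 24.

24


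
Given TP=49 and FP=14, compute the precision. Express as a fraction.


Precision = TP / (TP + FP) = 49 / 63 = 7/9.

7/9


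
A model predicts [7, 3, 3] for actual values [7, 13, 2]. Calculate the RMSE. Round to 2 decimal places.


MSE = 33.6667. RMSE = sqrt(33.6667) = 5.80.

5.80


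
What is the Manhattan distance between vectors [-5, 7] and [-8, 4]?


d = sum of absolute differences: |-5--8|=3 + |7-4|=3 = 6.

6


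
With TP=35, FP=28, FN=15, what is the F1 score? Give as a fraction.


Precision = 35/63 = 5/9. Recall = 35/50 = 7/10. F1 = 2*P*R/(P+R) = 70/113.

70/113


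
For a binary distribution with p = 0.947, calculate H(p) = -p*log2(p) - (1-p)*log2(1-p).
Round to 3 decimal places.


H = -0.947*log2(0.947) - 0.053*log2(0.053) = 0.299.

0.299


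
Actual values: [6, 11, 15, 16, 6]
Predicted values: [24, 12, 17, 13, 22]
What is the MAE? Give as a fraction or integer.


MAE = (1/5) * (|6-24|=18 + |11-12|=1 + |15-17|=2 + |16-13|=3 + |6-22|=16). Sum = 40. MAE = 8.

8


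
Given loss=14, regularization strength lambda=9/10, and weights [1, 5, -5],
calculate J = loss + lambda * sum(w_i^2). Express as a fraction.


L2 sq norm = sum(w^2) = 51. J = 14 + 9/10 * 51 = 599/10.

599/10


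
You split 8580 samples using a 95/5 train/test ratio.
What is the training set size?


Test set = 8580 * 5% = 429. Training set = 8580 - 429 = 8151.

8151


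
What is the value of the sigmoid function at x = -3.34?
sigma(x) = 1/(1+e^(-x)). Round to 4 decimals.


sigma(-3.34) = 1/(1+e^(3.34)) = 1/(1+28.219127) = 1/29.219127 = 0.0342.

0.0342


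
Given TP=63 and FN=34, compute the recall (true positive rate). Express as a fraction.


Recall = TP / (TP + FN) = 63 / 97 = 63/97.

63/97


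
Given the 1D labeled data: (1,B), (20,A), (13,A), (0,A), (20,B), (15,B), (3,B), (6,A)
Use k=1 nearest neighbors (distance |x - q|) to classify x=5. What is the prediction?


Distances: |1-5|=4, |20-5|=15, |13-5|=8, |0-5|=5, |20-5|=15, |15-5|=10, |3-5|=2, |6-5|=1. 1 nearest: (6,A). Counts: {'A': 1}. Majority class: A.

A


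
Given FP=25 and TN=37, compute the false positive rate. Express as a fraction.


FPR = FP / (FP + TN) = 25 / 62 = 25/62.

25/62


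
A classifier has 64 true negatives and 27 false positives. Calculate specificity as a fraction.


Specificity = TN / (TN + FP) = 64 / 91 = 64/91.

64/91


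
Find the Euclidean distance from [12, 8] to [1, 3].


d = sqrt(sum of squared differences). (12-1)^2=121, (8-3)^2=25. Sum = 146.

sqrt(146)


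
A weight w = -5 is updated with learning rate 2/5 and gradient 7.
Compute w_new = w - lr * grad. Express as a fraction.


w_new = -5 - 2/5 * 7 = -5 - 14/5 = -39/5.

-39/5


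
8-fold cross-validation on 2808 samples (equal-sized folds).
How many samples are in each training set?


Each validation fold has 2808/8 = 351 samples. Training set = 2808 - 351 = 2457.

2457


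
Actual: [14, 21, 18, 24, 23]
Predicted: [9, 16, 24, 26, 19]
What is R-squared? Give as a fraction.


Mean(y) = 20. SS_res = 106. SS_tot = 66. R^2 = 1 - 106/(66) = -20/33.

-20/33


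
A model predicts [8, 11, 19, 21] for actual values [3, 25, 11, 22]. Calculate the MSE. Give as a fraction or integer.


MSE = (1/4) * ((3-8)^2=25 + (25-11)^2=196 + (11-19)^2=64 + (22-21)^2=1). Sum = 286. MSE = 143/2.

143/2


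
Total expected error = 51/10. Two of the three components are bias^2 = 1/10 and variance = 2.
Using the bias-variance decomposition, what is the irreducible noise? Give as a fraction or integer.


Total error = bias^2 + variance + irreducible noise. So irreducible noise = 51/10 - 1/10 - 2 = 3.

3


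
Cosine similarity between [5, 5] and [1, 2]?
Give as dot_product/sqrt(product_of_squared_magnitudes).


dot = 15. |a|^2 = 50, |b|^2 = 5. cos = 15/sqrt(250).

15/sqrt(250)


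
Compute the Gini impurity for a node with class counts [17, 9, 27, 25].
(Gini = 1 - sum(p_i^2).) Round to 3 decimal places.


Total = 78. Proportions: 17/78, 9/78, 27/78, 25/78. sum(p_i^2) = 0.2834. Gini = 1 - 0.2834 = 0.7166, which rounds to 0.717.

0.717


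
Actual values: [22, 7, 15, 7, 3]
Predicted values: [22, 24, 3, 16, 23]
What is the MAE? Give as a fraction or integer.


MAE = (1/5) * (|22-22|=0 + |7-24|=17 + |15-3|=12 + |7-16|=9 + |3-23|=20). Sum = 58. MAE = 58/5.

58/5


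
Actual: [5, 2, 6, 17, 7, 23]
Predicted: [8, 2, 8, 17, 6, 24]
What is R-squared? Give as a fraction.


Mean(y) = 10. SS_res = 15. SS_tot = 332. R^2 = 1 - 15/(332) = 317/332.

317/332


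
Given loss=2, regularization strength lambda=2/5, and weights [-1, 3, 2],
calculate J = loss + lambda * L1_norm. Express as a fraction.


L1 norm = sum(|w|) = 6. J = 2 + 2/5 * 6 = 22/5.

22/5


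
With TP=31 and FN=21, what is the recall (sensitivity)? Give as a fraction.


Recall = TP / (TP + FN) = 31 / 52 = 31/52.

31/52


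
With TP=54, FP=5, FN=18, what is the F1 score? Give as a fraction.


Precision = 54/59 = 54/59. Recall = 54/72 = 3/4. F1 = 2*P*R/(P+R) = 108/131.

108/131


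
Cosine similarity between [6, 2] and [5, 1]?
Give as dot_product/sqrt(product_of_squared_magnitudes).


dot = 32. |a|^2 = 40, |b|^2 = 26. cos = 32/sqrt(1040).

32/sqrt(1040)


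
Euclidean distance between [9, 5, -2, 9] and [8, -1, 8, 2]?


d = sqrt(sum of squared differences). (9-8)^2=1, (5--1)^2=36, (-2-8)^2=100, (9-2)^2=49. Sum = 186.

sqrt(186)


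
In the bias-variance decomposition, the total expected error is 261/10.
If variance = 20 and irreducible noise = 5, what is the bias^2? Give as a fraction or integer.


Total error = bias^2 + variance + irreducible noise. So bias^2 = 261/10 - 20 - 5 = 11/10.

11/10


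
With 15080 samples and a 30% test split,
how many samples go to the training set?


Test set = 15080 * 30% = 4524. Training set = 15080 - 4524 = 10556.

10556


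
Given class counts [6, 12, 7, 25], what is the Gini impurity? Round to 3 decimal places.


Total = 50. Proportions: 6/50, 12/50, 7/50, 25/50. sum(p_i^2) = 0.3416. Gini = 1 - 0.3416 = 0.6584, which rounds to 0.658.

0.658


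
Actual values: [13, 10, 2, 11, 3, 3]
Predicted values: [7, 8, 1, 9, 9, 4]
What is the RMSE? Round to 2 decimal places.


MSE = 13.6667. RMSE = sqrt(13.6667) = 3.70.

3.70


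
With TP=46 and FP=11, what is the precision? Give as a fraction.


Precision = TP / (TP + FP) = 46 / 57 = 46/57.

46/57


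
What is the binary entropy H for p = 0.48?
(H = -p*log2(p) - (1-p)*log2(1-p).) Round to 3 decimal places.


H = -0.48*log2(0.48) - 0.52*log2(0.52) = 0.999.

0.999


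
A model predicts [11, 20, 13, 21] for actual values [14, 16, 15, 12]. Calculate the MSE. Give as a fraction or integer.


MSE = (1/4) * ((14-11)^2=9 + (16-20)^2=16 + (15-13)^2=4 + (12-21)^2=81). Sum = 110. MSE = 55/2.

55/2


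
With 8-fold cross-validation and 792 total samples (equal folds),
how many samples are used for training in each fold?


Each validation fold has 792/8 = 99 samples. Training set = 792 - 99 = 693.

693


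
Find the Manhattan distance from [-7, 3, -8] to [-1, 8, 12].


d = sum of absolute differences: |-7--1|=6 + |3-8|=5 + |-8-12|=20 = 31.

31


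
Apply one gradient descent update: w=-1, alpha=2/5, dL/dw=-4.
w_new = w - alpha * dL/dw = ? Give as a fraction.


w_new = -1 - 2/5 * -4 = -1 - -8/5 = 3/5.

3/5


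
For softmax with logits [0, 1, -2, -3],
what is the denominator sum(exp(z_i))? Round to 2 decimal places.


Denom = e^0=1.0000 + e^1=2.7183 + e^-2=0.1353 + e^-3=0.0498. Sum = 3.9034, which rounds to 3.90.

3.90


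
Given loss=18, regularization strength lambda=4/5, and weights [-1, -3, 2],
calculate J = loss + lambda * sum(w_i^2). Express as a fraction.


L2 sq norm = sum(w^2) = 14. J = 18 + 4/5 * 14 = 146/5.

146/5


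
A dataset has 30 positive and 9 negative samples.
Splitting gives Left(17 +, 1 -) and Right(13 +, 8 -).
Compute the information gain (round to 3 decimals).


H(parent) = 0.7793. H(left) = 0.3095, H(right) = 0.9587. Weighted = (18/39)*0.3095 + (21/39)*0.9587 = 0.6591. IG = 0.7793 - 0.6591 = 0.1202, which rounds to 0.120.

0.120


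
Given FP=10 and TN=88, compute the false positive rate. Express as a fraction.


FPR = FP / (FP + TN) = 10 / 98 = 5/49.

5/49


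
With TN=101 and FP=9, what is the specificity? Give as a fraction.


Specificity = TN / (TN + FP) = 101 / 110 = 101/110.

101/110


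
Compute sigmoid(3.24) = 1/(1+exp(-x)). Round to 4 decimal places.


sigma(3.24) = 1/(1+e^(-3.24)) = 1/(1+0.039164) = 1/1.039164 = 0.9623.

0.9623


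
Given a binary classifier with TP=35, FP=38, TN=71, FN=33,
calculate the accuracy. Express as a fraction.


Accuracy = (TP + TN) / (TP + TN + FP + FN) = (35 + 71) / 177 = 106/177.

106/177


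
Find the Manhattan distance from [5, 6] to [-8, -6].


d = sum of absolute differences: |5--8|=13 + |6--6|=12 = 25.

25


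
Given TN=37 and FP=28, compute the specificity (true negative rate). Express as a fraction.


Specificity = TN / (TN + FP) = 37 / 65 = 37/65.

37/65


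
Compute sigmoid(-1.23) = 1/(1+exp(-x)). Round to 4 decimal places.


sigma(-1.23) = 1/(1+e^(1.23)) = 1/(1+3.421230) = 1/4.421230 = 0.2262.

0.2262


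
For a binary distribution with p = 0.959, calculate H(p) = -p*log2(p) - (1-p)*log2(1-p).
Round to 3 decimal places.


H = -0.959*log2(0.959) - 0.041*log2(0.041) = 0.247.

0.247


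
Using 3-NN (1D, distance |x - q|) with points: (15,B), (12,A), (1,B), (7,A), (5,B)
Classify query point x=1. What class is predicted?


Distances: |15-1|=14, |12-1|=11, |1-1|=0, |7-1|=6, |5-1|=4. 3 nearest: (1,B), (5,B), (7,A). Counts: {'B': 2, 'A': 1}. Majority class: B.

B


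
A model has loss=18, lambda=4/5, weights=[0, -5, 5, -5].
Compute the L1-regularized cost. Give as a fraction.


L1 norm = sum(|w|) = 15. J = 18 + 4/5 * 15 = 30.

30


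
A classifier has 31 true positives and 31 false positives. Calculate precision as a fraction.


Precision = TP / (TP + FP) = 31 / 62 = 1/2.

1/2


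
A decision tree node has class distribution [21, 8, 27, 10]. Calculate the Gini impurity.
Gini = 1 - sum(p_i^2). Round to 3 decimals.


Total = 66. Proportions: 21/66, 8/66, 27/66, 10/66. sum(p_i^2) = 0.3062. Gini = 1 - 0.3062 = 0.6938, which rounds to 0.694.

0.694


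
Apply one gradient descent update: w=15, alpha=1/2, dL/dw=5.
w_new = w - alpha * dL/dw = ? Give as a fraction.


w_new = 15 - 1/2 * 5 = 15 - 5/2 = 25/2.

25/2


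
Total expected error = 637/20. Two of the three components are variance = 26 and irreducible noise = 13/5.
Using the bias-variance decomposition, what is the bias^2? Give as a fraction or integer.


Total error = bias^2 + variance + irreducible noise. So bias^2 = 637/20 - 26 - 13/5 = 13/4.

13/4


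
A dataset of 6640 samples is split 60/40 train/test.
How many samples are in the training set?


Test set = 6640 * 40% = 2656. Training set = 6640 - 2656 = 3984.

3984


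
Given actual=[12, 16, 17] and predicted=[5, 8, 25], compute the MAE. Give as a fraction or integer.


MAE = (1/3) * (|12-5|=7 + |16-8|=8 + |17-25|=8). Sum = 23. MAE = 23/3.

23/3


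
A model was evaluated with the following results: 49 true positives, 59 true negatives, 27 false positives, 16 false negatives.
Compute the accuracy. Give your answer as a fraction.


Accuracy = (TP + TN) / (TP + TN + FP + FN) = (49 + 59) / 151 = 108/151.

108/151


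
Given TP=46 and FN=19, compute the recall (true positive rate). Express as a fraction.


Recall = TP / (TP + FN) = 46 / 65 = 46/65.

46/65


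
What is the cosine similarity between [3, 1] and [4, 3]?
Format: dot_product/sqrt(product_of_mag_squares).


dot = 15. |a|^2 = 10, |b|^2 = 25. cos = 15/sqrt(250).

15/sqrt(250)


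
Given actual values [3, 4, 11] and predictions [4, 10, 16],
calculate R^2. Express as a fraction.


Mean(y) = 6. SS_res = 62. SS_tot = 38. R^2 = 1 - 62/(38) = -12/19.

-12/19


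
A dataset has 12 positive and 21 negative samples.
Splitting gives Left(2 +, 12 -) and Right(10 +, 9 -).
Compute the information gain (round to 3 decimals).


H(parent) = 0.9457. H(left) = 0.5917, H(right) = 0.9980. Weighted = (14/33)*0.5917 + (19/33)*0.9980 = 0.8256. IG = 0.9457 - 0.8256 = 0.1201, which rounds to 0.120.

0.120


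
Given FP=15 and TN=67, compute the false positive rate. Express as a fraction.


FPR = FP / (FP + TN) = 15 / 82 = 15/82.

15/82


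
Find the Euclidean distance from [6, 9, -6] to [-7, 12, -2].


d = sqrt(sum of squared differences). (6--7)^2=169, (9-12)^2=9, (-6--2)^2=16. Sum = 194.

sqrt(194)


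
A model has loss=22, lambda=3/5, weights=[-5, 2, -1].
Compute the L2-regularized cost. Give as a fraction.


L2 sq norm = sum(w^2) = 30. J = 22 + 3/5 * 30 = 40.

40


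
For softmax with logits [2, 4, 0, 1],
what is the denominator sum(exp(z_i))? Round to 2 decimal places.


Denom = e^2=7.3891 + e^4=54.5982 + e^0=1.0000 + e^1=2.7183. Sum = 65.7056, which rounds to 65.71.

65.71


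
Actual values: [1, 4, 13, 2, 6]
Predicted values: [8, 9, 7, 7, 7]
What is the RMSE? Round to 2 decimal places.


MSE = 27.2000. RMSE = sqrt(27.2000) = 5.22.

5.22


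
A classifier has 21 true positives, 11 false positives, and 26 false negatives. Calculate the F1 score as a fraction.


Precision = 21/32 = 21/32. Recall = 21/47 = 21/47. F1 = 2*P*R/(P+R) = 42/79.

42/79


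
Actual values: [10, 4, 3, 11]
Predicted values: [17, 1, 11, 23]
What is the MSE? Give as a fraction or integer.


MSE = (1/4) * ((10-17)^2=49 + (4-1)^2=9 + (3-11)^2=64 + (11-23)^2=144). Sum = 266. MSE = 133/2.

133/2


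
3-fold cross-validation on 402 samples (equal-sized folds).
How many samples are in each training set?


Each validation fold has 402/3 = 134 samples. Training set = 402 - 134 = 268.

268


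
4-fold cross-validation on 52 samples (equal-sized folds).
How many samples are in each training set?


Each validation fold has 52/4 = 13 samples. Training set = 52 - 13 = 39.

39


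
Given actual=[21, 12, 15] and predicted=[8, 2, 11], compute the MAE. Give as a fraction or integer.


MAE = (1/3) * (|21-8|=13 + |12-2|=10 + |15-11|=4). Sum = 27. MAE = 9.

9


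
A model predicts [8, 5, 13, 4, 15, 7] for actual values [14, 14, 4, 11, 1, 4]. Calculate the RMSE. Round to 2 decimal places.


MSE = 75.3333. RMSE = sqrt(75.3333) = 8.68.

8.68


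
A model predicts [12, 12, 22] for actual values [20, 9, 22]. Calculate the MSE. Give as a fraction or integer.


MSE = (1/3) * ((20-12)^2=64 + (9-12)^2=9 + (22-22)^2=0). Sum = 73. MSE = 73/3.

73/3


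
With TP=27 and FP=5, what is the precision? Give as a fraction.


Precision = TP / (TP + FP) = 27 / 32 = 27/32.

27/32


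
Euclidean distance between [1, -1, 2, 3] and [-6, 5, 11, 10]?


d = sqrt(sum of squared differences). (1--6)^2=49, (-1-5)^2=36, (2-11)^2=81, (3-10)^2=49. Sum = 215.

sqrt(215)


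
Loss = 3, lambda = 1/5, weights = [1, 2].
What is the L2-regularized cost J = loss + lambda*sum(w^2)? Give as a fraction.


L2 sq norm = sum(w^2) = 5. J = 3 + 1/5 * 5 = 4.

4


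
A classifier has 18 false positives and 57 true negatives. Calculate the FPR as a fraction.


FPR = FP / (FP + TN) = 18 / 75 = 6/25.

6/25


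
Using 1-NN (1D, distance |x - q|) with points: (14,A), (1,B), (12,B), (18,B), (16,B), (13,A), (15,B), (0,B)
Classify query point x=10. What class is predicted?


Distances: |14-10|=4, |1-10|=9, |12-10|=2, |18-10|=8, |16-10|=6, |13-10|=3, |15-10|=5, |0-10|=10. 1 nearest: (12,B). Counts: {'B': 1}. Majority class: B.

B


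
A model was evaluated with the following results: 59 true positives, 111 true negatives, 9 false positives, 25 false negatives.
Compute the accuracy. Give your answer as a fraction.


Accuracy = (TP + TN) / (TP + TN + FP + FN) = (59 + 111) / 204 = 5/6.

5/6


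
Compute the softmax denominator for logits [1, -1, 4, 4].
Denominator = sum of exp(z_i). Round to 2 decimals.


Denom = e^1=2.7183 + e^-1=0.3679 + e^4=54.5982 + e^4=54.5982. Sum = 112.2826, which rounds to 112.28.

112.28


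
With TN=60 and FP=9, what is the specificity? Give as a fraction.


Specificity = TN / (TN + FP) = 60 / 69 = 20/23.

20/23


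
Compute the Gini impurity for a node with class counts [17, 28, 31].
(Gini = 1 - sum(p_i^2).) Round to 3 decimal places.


Total = 76. Proportions: 17/76, 28/76, 31/76. sum(p_i^2) = 0.3521. Gini = 1 - 0.3521 = 0.6479, which rounds to 0.648.

0.648


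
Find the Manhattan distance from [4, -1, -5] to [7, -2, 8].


d = sum of absolute differences: |4-7|=3 + |-1--2|=1 + |-5-8|=13 = 17.

17


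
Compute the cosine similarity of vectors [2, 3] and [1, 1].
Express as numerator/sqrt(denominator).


dot = 5. |a|^2 = 13, |b|^2 = 2. cos = 5/sqrt(26).

5/sqrt(26)


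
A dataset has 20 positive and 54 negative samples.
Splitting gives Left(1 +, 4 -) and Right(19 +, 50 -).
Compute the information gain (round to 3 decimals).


H(parent) = 0.8419. H(left) = 0.7219, H(right) = 0.8491. Weighted = (5/74)*0.7219 + (69/74)*0.8491 = 0.8405. IG = 0.8419 - 0.8405 = 0.0014, which rounds to 0.001.

0.001


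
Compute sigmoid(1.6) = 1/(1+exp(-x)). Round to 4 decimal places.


sigma(1.6) = 1/(1+e^(-1.6)) = 1/(1+0.201897) = 1/1.201897 = 0.8320.

0.8320


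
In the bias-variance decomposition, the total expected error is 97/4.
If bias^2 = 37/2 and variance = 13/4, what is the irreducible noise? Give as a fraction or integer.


Total error = bias^2 + variance + irreducible noise. So irreducible noise = 97/4 - 37/2 - 13/4 = 5/2.

5/2


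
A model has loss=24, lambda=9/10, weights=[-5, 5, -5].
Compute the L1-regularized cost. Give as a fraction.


L1 norm = sum(|w|) = 15. J = 24 + 9/10 * 15 = 75/2.

75/2


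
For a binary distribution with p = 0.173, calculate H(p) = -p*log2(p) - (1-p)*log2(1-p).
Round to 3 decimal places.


H = -0.173*log2(0.173) - 0.827*log2(0.827) = 0.665.

0.665


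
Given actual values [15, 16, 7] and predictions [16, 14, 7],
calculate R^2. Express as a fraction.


Mean(y) = 38/3. SS_res = 5. SS_tot = 146/3. R^2 = 1 - 5/(146/3) = 131/146.

131/146


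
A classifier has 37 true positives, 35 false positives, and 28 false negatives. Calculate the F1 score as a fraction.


Precision = 37/72 = 37/72. Recall = 37/65 = 37/65. F1 = 2*P*R/(P+R) = 74/137.

74/137


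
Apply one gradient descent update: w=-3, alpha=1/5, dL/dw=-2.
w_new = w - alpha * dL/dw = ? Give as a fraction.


w_new = -3 - 1/5 * -2 = -3 - -2/5 = -13/5.

-13/5


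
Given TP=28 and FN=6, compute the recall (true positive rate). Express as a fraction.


Recall = TP / (TP + FN) = 28 / 34 = 14/17.

14/17


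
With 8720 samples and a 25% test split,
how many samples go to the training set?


Test set = 8720 * 25% = 2180. Training set = 8720 - 2180 = 6540.

6540


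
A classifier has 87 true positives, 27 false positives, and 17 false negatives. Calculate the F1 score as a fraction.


Precision = 87/114 = 29/38. Recall = 87/104 = 87/104. F1 = 2*P*R/(P+R) = 87/109.

87/109


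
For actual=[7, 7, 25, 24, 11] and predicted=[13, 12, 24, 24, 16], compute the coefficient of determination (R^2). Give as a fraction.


Mean(y) = 74/5. SS_res = 87. SS_tot = 1624/5. R^2 = 1 - 87/(1624/5) = 41/56.

41/56


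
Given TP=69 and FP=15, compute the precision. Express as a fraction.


Precision = TP / (TP + FP) = 69 / 84 = 23/28.

23/28


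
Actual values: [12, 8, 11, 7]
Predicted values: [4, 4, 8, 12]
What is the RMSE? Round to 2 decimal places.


MSE = 28.5000. RMSE = sqrt(28.5000) = 5.34.

5.34


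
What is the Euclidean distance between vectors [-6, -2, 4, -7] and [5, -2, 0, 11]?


d = sqrt(sum of squared differences). (-6-5)^2=121, (-2--2)^2=0, (4-0)^2=16, (-7-11)^2=324. Sum = 461.

sqrt(461)


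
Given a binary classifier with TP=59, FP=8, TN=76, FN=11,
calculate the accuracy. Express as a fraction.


Accuracy = (TP + TN) / (TP + TN + FP + FN) = (59 + 76) / 154 = 135/154.

135/154


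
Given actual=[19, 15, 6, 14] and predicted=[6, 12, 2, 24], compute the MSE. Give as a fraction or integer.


MSE = (1/4) * ((19-6)^2=169 + (15-12)^2=9 + (6-2)^2=16 + (14-24)^2=100). Sum = 294. MSE = 147/2.

147/2


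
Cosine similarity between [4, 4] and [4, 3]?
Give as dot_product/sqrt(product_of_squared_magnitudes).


dot = 28. |a|^2 = 32, |b|^2 = 25. cos = 28/sqrt(800).

28/sqrt(800)


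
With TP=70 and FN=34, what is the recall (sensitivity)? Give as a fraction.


Recall = TP / (TP + FN) = 70 / 104 = 35/52.

35/52


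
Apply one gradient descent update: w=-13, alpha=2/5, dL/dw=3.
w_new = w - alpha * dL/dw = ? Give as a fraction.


w_new = -13 - 2/5 * 3 = -13 - 6/5 = -71/5.

-71/5


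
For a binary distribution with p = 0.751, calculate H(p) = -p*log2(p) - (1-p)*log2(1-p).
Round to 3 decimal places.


H = -0.751*log2(0.751) - 0.249*log2(0.249) = 0.810.

0.810


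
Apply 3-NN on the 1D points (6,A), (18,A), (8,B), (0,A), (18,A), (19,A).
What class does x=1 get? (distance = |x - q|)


Distances: |6-1|=5, |18-1|=17, |8-1|=7, |0-1|=1, |18-1|=17, |19-1|=18. 3 nearest: (0,A), (6,A), (8,B). Counts: {'A': 2, 'B': 1}. Majority class: A.

A


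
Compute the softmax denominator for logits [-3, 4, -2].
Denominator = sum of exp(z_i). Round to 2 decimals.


Denom = e^-3=0.0498 + e^4=54.5982 + e^-2=0.1353. Sum = 54.7833, which rounds to 54.78.

54.78


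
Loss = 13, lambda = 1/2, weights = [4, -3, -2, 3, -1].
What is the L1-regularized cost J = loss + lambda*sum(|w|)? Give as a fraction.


L1 norm = sum(|w|) = 13. J = 13 + 1/2 * 13 = 39/2.

39/2


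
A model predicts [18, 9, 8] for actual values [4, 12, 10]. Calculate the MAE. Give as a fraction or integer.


MAE = (1/3) * (|4-18|=14 + |12-9|=3 + |10-8|=2). Sum = 19. MAE = 19/3.

19/3


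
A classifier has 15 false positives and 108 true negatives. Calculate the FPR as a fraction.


FPR = FP / (FP + TN) = 15 / 123 = 5/41.

5/41


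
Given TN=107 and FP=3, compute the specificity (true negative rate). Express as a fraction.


Specificity = TN / (TN + FP) = 107 / 110 = 107/110.

107/110


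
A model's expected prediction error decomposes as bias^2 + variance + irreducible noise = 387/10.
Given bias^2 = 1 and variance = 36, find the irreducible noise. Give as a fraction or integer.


Total error = bias^2 + variance + irreducible noise. So irreducible noise = 387/10 - 1 - 36 = 17/10.

17/10


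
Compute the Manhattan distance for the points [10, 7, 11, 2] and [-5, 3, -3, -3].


d = sum of absolute differences: |10--5|=15 + |7-3|=4 + |11--3|=14 + |2--3|=5 = 38.

38


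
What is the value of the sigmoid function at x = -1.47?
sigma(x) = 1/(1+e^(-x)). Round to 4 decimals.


sigma(-1.47) = 1/(1+e^(1.47)) = 1/(1+4.349235) = 1/5.349235 = 0.1869.

0.1869


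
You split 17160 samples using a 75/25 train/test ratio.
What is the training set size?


Test set = 17160 * 25% = 4290. Training set = 17160 - 4290 = 12870.

12870


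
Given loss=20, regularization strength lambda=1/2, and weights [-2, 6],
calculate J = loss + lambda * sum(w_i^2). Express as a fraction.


L2 sq norm = sum(w^2) = 40. J = 20 + 1/2 * 40 = 40.

40


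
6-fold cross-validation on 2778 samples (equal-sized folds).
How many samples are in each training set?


Each validation fold has 2778/6 = 463 samples. Training set = 2778 - 463 = 2315.

2315


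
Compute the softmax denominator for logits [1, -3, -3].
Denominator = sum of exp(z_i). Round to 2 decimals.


Denom = e^1=2.7183 + e^-3=0.0498 + e^-3=0.0498. Sum = 2.8179, which rounds to 2.82.

2.82


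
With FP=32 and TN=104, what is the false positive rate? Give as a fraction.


FPR = FP / (FP + TN) = 32 / 136 = 4/17.

4/17


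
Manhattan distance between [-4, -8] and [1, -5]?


d = sum of absolute differences: |-4-1|=5 + |-8--5|=3 = 8.

8


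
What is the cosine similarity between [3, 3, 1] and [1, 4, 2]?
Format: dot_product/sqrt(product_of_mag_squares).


dot = 17. |a|^2 = 19, |b|^2 = 21. cos = 17/sqrt(399).

17/sqrt(399)


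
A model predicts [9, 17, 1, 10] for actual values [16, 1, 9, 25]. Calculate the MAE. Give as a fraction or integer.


MAE = (1/4) * (|16-9|=7 + |1-17|=16 + |9-1|=8 + |25-10|=15). Sum = 46. MAE = 23/2.

23/2


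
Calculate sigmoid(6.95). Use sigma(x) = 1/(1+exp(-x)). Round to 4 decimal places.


sigma(6.95) = 1/(1+e^(-6.95)) = 1/(1+0.000959) = 1/1.000959 = 0.9990.

0.9990


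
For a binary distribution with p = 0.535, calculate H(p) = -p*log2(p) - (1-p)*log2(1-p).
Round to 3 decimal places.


H = -0.535*log2(0.535) - 0.465*log2(0.465) = 0.996.

0.996


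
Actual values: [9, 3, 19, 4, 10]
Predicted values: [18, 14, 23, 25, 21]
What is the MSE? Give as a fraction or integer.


MSE = (1/5) * ((9-18)^2=81 + (3-14)^2=121 + (19-23)^2=16 + (4-25)^2=441 + (10-21)^2=121). Sum = 780. MSE = 156.

156


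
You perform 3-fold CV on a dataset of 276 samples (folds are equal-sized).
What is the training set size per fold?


Each validation fold has 276/3 = 92 samples. Training set = 276 - 92 = 184.

184


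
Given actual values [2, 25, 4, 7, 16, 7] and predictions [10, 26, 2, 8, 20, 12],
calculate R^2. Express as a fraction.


Mean(y) = 61/6. SS_res = 111. SS_tot = 2273/6. R^2 = 1 - 111/(2273/6) = 1607/2273.

1607/2273


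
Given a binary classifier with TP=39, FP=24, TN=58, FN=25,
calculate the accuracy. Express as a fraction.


Accuracy = (TP + TN) / (TP + TN + FP + FN) = (39 + 58) / 146 = 97/146.

97/146


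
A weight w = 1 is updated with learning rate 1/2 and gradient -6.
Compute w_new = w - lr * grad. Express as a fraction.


w_new = 1 - 1/2 * -6 = 1 - -3 = 4.

4


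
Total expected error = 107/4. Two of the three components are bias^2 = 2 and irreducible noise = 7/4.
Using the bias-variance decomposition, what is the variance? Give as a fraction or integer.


Total error = bias^2 + variance + irreducible noise. So variance = 107/4 - 2 - 7/4 = 23.

23


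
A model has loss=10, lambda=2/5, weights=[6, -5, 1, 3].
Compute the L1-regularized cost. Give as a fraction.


L1 norm = sum(|w|) = 15. J = 10 + 2/5 * 15 = 16.

16


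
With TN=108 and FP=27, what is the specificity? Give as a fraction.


Specificity = TN / (TN + FP) = 108 / 135 = 4/5.

4/5


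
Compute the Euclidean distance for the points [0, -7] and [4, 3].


d = sqrt(sum of squared differences). (0-4)^2=16, (-7-3)^2=100. Sum = 116.

sqrt(116)


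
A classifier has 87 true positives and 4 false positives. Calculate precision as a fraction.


Precision = TP / (TP + FP) = 87 / 91 = 87/91.

87/91


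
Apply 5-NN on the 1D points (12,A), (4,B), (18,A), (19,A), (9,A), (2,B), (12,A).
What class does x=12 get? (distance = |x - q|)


Distances: |12-12|=0, |4-12|=8, |18-12|=6, |19-12|=7, |9-12|=3, |2-12|=10, |12-12|=0. 5 nearest: (12,A), (12,A), (9,A), (18,A), (19,A). Counts: {'A': 5}. Majority class: A.

A


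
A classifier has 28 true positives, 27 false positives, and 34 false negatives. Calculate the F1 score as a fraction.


Precision = 28/55 = 28/55. Recall = 28/62 = 14/31. F1 = 2*P*R/(P+R) = 56/117.

56/117


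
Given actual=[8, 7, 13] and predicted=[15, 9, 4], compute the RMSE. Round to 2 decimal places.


MSE = 44.6667. RMSE = sqrt(44.6667) = 6.68.

6.68


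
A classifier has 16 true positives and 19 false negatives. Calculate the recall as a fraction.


Recall = TP / (TP + FN) = 16 / 35 = 16/35.

16/35


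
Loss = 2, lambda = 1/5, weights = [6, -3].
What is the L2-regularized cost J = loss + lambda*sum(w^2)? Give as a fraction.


L2 sq norm = sum(w^2) = 45. J = 2 + 1/5 * 45 = 11.

11


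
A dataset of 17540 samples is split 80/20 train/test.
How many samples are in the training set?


Test set = 17540 * 20% = 3508. Training set = 17540 - 3508 = 14032.

14032


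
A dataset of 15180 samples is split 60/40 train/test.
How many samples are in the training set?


Test set = 15180 * 40% = 6072. Training set = 15180 - 6072 = 9108.

9108


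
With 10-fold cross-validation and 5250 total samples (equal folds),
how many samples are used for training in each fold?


Each validation fold has 5250/10 = 525 samples. Training set = 5250 - 525 = 4725.

4725


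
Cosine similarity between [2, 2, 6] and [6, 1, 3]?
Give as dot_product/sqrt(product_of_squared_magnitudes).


dot = 32. |a|^2 = 44, |b|^2 = 46. cos = 32/sqrt(2024).

32/sqrt(2024)


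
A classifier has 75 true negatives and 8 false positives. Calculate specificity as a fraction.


Specificity = TN / (TN + FP) = 75 / 83 = 75/83.

75/83


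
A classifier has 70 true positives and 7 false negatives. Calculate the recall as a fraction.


Recall = TP / (TP + FN) = 70 / 77 = 10/11.

10/11


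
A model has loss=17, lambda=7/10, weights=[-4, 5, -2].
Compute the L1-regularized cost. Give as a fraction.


L1 norm = sum(|w|) = 11. J = 17 + 7/10 * 11 = 247/10.

247/10


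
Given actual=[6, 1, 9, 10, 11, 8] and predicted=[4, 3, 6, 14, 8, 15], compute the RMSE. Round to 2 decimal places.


MSE = 15.1667. RMSE = sqrt(15.1667) = 3.89.

3.89


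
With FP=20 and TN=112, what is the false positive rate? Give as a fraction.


FPR = FP / (FP + TN) = 20 / 132 = 5/33.

5/33


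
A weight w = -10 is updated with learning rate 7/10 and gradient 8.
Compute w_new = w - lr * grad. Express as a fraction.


w_new = -10 - 7/10 * 8 = -10 - 28/5 = -78/5.

-78/5


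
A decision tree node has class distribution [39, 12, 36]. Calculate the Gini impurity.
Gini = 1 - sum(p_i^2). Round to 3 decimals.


Total = 87. Proportions: 39/87, 12/87, 36/87. sum(p_i^2) = 0.3912. Gini = 1 - 0.3912 = 0.6088, which rounds to 0.609.

0.609


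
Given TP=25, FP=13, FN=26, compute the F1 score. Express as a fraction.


Precision = 25/38 = 25/38. Recall = 25/51 = 25/51. F1 = 2*P*R/(P+R) = 50/89.

50/89


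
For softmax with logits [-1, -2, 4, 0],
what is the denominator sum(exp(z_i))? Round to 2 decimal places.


Denom = e^-1=0.3679 + e^-2=0.1353 + e^4=54.5982 + e^0=1.0000. Sum = 56.1014, which rounds to 56.10.

56.10


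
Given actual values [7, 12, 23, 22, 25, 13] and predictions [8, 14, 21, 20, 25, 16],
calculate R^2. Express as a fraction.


Mean(y) = 17. SS_res = 22. SS_tot = 266. R^2 = 1 - 22/(266) = 122/133.

122/133


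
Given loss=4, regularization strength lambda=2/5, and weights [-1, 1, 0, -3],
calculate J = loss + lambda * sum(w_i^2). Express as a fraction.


L2 sq norm = sum(w^2) = 11. J = 4 + 2/5 * 11 = 42/5.

42/5


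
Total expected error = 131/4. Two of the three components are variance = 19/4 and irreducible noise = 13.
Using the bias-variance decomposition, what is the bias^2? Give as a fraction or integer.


Total error = bias^2 + variance + irreducible noise. So bias^2 = 131/4 - 19/4 - 13 = 15.

15


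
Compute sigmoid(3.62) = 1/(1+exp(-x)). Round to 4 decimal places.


sigma(3.62) = 1/(1+e^(-3.62)) = 1/(1+0.026783) = 1/1.026783 = 0.9739.

0.9739


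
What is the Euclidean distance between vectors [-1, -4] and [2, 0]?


d = sqrt(sum of squared differences). (-1-2)^2=9, (-4-0)^2=16. Sum = 25.

5


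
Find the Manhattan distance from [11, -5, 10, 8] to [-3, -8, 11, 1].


d = sum of absolute differences: |11--3|=14 + |-5--8|=3 + |10-11|=1 + |8-1|=7 = 25.

25


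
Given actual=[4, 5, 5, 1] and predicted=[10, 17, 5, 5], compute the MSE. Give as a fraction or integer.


MSE = (1/4) * ((4-10)^2=36 + (5-17)^2=144 + (5-5)^2=0 + (1-5)^2=16). Sum = 196. MSE = 49.

49


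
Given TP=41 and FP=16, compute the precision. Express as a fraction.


Precision = TP / (TP + FP) = 41 / 57 = 41/57.

41/57


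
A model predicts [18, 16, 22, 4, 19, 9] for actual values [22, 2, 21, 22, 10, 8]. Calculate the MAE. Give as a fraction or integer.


MAE = (1/6) * (|22-18|=4 + |2-16|=14 + |21-22|=1 + |22-4|=18 + |10-19|=9 + |8-9|=1). Sum = 47. MAE = 47/6.

47/6


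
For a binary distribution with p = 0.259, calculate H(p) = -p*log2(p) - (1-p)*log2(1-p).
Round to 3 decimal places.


H = -0.259*log2(0.259) - 0.741*log2(0.741) = 0.825.

0.825


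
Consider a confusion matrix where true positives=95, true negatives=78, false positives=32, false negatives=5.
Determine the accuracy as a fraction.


Accuracy = (TP + TN) / (TP + TN + FP + FN) = (95 + 78) / 210 = 173/210.

173/210


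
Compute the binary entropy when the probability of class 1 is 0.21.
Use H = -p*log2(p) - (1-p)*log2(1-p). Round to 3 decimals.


H = -0.21*log2(0.21) - 0.79*log2(0.79) = 0.741.

0.741


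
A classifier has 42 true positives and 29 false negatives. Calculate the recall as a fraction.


Recall = TP / (TP + FN) = 42 / 71 = 42/71.

42/71


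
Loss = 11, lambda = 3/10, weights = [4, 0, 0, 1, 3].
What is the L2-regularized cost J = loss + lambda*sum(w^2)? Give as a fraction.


L2 sq norm = sum(w^2) = 26. J = 11 + 3/10 * 26 = 94/5.

94/5


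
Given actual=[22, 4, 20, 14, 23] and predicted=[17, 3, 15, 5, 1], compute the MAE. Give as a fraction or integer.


MAE = (1/5) * (|22-17|=5 + |4-3|=1 + |20-15|=5 + |14-5|=9 + |23-1|=22). Sum = 42. MAE = 42/5.

42/5


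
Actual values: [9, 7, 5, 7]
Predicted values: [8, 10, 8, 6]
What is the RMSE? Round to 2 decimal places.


MSE = 5.0000. RMSE = sqrt(5.0000) = 2.24.

2.24


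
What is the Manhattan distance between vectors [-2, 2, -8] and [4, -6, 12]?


d = sum of absolute differences: |-2-4|=6 + |2--6|=8 + |-8-12|=20 = 34.

34


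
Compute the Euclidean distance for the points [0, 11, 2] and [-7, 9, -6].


d = sqrt(sum of squared differences). (0--7)^2=49, (11-9)^2=4, (2--6)^2=64. Sum = 117.

sqrt(117)


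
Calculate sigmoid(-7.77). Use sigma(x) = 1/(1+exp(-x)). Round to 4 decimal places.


sigma(-7.77) = 1/(1+e^(7.77)) = 1/(1+2368.471288) = 1/2369.471288 = 0.0004.

0.0004


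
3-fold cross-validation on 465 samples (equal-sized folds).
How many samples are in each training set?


Each validation fold has 465/3 = 155 samples. Training set = 465 - 155 = 310.

310


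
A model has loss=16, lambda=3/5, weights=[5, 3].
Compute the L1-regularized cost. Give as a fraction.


L1 norm = sum(|w|) = 8. J = 16 + 3/5 * 8 = 104/5.

104/5


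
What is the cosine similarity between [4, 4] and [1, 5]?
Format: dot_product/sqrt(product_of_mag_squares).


dot = 24. |a|^2 = 32, |b|^2 = 26. cos = 24/sqrt(832).

24/sqrt(832)


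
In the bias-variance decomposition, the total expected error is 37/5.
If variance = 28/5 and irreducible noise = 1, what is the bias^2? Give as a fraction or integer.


Total error = bias^2 + variance + irreducible noise. So bias^2 = 37/5 - 28/5 - 1 = 4/5.

4/5


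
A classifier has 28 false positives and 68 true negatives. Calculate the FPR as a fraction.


FPR = FP / (FP + TN) = 28 / 96 = 7/24.

7/24


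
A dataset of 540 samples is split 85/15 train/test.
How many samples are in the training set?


Test set = 540 * 15% = 81. Training set = 540 - 81 = 459.

459


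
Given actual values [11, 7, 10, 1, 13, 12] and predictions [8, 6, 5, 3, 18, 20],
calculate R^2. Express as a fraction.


Mean(y) = 9. SS_res = 128. SS_tot = 98. R^2 = 1 - 128/(98) = -15/49.

-15/49


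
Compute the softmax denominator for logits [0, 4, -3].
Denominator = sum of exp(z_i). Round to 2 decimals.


Denom = e^0=1.0000 + e^4=54.5982 + e^-3=0.0498. Sum = 55.6480, which rounds to 55.65.

55.65


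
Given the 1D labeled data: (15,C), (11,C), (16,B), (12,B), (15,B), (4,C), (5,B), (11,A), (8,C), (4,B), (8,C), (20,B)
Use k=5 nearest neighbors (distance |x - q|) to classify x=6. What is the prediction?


Distances: |15-6|=9, |11-6|=5, |16-6|=10, |12-6|=6, |15-6|=9, |4-6|=2, |5-6|=1, |11-6|=5, |8-6|=2, |4-6|=2, |8-6|=2, |20-6|=14. 5 nearest: (5,B), (4,B), (4,C), (8,C), (8,C). Counts: {'B': 2, 'C': 3}. Majority class: C.

C


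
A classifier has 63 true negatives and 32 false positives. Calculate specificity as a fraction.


Specificity = TN / (TN + FP) = 63 / 95 = 63/95.

63/95


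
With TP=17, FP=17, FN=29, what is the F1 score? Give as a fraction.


Precision = 17/34 = 1/2. Recall = 17/46 = 17/46. F1 = 2*P*R/(P+R) = 17/40.

17/40


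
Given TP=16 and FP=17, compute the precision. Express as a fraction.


Precision = TP / (TP + FP) = 16 / 33 = 16/33.

16/33


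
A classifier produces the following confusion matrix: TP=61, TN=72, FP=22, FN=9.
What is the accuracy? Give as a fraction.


Accuracy = (TP + TN) / (TP + TN + FP + FN) = (61 + 72) / 164 = 133/164.

133/164


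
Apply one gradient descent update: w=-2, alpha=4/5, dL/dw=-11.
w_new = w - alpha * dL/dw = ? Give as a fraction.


w_new = -2 - 4/5 * -11 = -2 - -44/5 = 34/5.

34/5


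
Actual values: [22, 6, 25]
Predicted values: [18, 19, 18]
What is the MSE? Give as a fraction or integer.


MSE = (1/3) * ((22-18)^2=16 + (6-19)^2=169 + (25-18)^2=49). Sum = 234. MSE = 78.

78


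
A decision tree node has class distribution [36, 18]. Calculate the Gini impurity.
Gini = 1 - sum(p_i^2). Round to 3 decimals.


Total = 54. Proportions: 36/54, 18/54. sum(p_i^2) = 0.5556. Gini = 1 - 0.5556 = 0.4444, which rounds to 0.444.

0.444
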